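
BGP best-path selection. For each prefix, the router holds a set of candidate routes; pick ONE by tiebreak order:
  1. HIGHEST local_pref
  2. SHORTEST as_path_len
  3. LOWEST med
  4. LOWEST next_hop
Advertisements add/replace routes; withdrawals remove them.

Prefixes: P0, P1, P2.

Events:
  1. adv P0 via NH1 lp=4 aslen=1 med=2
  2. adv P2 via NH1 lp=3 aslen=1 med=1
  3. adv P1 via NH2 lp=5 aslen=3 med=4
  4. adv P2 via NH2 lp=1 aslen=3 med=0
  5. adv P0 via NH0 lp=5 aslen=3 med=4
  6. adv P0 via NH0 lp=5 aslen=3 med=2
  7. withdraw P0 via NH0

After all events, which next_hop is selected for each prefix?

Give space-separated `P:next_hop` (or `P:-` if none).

Answer: P0:NH1 P1:NH2 P2:NH1

Derivation:
Op 1: best P0=NH1 P1=- P2=-
Op 2: best P0=NH1 P1=- P2=NH1
Op 3: best P0=NH1 P1=NH2 P2=NH1
Op 4: best P0=NH1 P1=NH2 P2=NH1
Op 5: best P0=NH0 P1=NH2 P2=NH1
Op 6: best P0=NH0 P1=NH2 P2=NH1
Op 7: best P0=NH1 P1=NH2 P2=NH1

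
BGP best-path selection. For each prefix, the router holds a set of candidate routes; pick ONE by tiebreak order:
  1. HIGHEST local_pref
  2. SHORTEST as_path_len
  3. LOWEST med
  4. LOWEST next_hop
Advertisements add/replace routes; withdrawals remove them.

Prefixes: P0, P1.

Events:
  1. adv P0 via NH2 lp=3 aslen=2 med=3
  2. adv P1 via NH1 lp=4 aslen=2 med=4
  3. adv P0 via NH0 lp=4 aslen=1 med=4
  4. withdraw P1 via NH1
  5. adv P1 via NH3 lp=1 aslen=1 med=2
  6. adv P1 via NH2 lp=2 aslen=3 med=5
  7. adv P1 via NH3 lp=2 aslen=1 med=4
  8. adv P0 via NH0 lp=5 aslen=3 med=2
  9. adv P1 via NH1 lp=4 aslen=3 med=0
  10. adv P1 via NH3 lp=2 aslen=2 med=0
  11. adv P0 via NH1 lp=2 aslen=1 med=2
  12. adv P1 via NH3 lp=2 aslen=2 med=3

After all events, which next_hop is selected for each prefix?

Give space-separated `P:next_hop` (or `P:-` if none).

Answer: P0:NH0 P1:NH1

Derivation:
Op 1: best P0=NH2 P1=-
Op 2: best P0=NH2 P1=NH1
Op 3: best P0=NH0 P1=NH1
Op 4: best P0=NH0 P1=-
Op 5: best P0=NH0 P1=NH3
Op 6: best P0=NH0 P1=NH2
Op 7: best P0=NH0 P1=NH3
Op 8: best P0=NH0 P1=NH3
Op 9: best P0=NH0 P1=NH1
Op 10: best P0=NH0 P1=NH1
Op 11: best P0=NH0 P1=NH1
Op 12: best P0=NH0 P1=NH1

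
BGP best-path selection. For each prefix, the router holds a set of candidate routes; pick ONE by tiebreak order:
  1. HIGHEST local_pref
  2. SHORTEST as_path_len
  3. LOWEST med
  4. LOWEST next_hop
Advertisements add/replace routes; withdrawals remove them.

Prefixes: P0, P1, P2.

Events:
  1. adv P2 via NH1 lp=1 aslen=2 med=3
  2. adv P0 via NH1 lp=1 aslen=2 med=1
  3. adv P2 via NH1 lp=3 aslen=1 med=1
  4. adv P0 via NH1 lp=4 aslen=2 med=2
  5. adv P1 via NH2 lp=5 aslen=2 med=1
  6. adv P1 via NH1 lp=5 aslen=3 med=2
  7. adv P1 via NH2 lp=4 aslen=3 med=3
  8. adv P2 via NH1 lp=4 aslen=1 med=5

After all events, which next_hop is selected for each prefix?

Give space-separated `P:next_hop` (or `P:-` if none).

Answer: P0:NH1 P1:NH1 P2:NH1

Derivation:
Op 1: best P0=- P1=- P2=NH1
Op 2: best P0=NH1 P1=- P2=NH1
Op 3: best P0=NH1 P1=- P2=NH1
Op 4: best P0=NH1 P1=- P2=NH1
Op 5: best P0=NH1 P1=NH2 P2=NH1
Op 6: best P0=NH1 P1=NH2 P2=NH1
Op 7: best P0=NH1 P1=NH1 P2=NH1
Op 8: best P0=NH1 P1=NH1 P2=NH1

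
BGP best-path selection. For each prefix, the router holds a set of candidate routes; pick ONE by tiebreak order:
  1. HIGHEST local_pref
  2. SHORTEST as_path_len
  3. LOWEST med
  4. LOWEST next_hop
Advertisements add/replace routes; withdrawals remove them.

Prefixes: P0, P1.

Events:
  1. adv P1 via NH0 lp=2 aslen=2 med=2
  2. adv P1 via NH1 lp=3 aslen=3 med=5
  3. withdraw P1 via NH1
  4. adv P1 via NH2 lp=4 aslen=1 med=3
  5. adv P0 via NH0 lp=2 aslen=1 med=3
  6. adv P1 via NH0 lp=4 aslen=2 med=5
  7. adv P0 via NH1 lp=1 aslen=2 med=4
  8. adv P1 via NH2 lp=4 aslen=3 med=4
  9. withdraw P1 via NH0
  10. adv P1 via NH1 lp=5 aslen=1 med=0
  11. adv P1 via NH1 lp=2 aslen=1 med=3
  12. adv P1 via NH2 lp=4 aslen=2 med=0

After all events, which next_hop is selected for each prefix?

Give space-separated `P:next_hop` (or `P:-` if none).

Answer: P0:NH0 P1:NH2

Derivation:
Op 1: best P0=- P1=NH0
Op 2: best P0=- P1=NH1
Op 3: best P0=- P1=NH0
Op 4: best P0=- P1=NH2
Op 5: best P0=NH0 P1=NH2
Op 6: best P0=NH0 P1=NH2
Op 7: best P0=NH0 P1=NH2
Op 8: best P0=NH0 P1=NH0
Op 9: best P0=NH0 P1=NH2
Op 10: best P0=NH0 P1=NH1
Op 11: best P0=NH0 P1=NH2
Op 12: best P0=NH0 P1=NH2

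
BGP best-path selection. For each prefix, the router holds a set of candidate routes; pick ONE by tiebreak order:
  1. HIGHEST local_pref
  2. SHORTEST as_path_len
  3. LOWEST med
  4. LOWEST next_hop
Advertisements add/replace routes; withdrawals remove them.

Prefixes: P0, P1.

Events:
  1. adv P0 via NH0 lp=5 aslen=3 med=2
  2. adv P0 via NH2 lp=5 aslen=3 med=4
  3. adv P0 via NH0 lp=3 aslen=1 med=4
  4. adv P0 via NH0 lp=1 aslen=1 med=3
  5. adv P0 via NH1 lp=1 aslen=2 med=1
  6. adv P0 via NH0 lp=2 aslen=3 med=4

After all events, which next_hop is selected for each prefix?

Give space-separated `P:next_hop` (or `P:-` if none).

Answer: P0:NH2 P1:-

Derivation:
Op 1: best P0=NH0 P1=-
Op 2: best P0=NH0 P1=-
Op 3: best P0=NH2 P1=-
Op 4: best P0=NH2 P1=-
Op 5: best P0=NH2 P1=-
Op 6: best P0=NH2 P1=-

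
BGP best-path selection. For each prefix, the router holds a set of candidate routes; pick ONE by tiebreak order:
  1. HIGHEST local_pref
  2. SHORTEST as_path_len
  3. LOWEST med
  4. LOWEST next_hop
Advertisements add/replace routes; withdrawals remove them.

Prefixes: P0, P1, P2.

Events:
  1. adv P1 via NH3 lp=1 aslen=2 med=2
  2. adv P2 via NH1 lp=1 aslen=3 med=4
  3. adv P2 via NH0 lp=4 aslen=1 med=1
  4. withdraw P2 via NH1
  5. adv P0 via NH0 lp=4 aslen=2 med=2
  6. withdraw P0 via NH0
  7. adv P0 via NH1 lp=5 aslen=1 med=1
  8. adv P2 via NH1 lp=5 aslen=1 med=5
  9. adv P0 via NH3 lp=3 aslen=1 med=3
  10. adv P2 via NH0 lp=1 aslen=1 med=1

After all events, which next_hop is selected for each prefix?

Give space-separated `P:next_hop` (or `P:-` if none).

Answer: P0:NH1 P1:NH3 P2:NH1

Derivation:
Op 1: best P0=- P1=NH3 P2=-
Op 2: best P0=- P1=NH3 P2=NH1
Op 3: best P0=- P1=NH3 P2=NH0
Op 4: best P0=- P1=NH3 P2=NH0
Op 5: best P0=NH0 P1=NH3 P2=NH0
Op 6: best P0=- P1=NH3 P2=NH0
Op 7: best P0=NH1 P1=NH3 P2=NH0
Op 8: best P0=NH1 P1=NH3 P2=NH1
Op 9: best P0=NH1 P1=NH3 P2=NH1
Op 10: best P0=NH1 P1=NH3 P2=NH1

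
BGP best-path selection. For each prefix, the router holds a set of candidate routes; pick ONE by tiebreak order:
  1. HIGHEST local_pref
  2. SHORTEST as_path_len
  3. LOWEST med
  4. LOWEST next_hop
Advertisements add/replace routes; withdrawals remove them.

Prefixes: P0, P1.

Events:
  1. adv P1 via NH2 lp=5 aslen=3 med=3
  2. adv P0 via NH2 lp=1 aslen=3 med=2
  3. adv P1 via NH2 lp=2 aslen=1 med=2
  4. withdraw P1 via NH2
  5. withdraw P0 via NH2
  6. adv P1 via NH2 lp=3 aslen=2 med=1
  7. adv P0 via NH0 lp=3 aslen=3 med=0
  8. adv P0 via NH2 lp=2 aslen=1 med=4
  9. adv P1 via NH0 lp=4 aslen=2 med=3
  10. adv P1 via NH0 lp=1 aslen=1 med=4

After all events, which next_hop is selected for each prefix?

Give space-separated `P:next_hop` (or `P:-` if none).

Answer: P0:NH0 P1:NH2

Derivation:
Op 1: best P0=- P1=NH2
Op 2: best P0=NH2 P1=NH2
Op 3: best P0=NH2 P1=NH2
Op 4: best P0=NH2 P1=-
Op 5: best P0=- P1=-
Op 6: best P0=- P1=NH2
Op 7: best P0=NH0 P1=NH2
Op 8: best P0=NH0 P1=NH2
Op 9: best P0=NH0 P1=NH0
Op 10: best P0=NH0 P1=NH2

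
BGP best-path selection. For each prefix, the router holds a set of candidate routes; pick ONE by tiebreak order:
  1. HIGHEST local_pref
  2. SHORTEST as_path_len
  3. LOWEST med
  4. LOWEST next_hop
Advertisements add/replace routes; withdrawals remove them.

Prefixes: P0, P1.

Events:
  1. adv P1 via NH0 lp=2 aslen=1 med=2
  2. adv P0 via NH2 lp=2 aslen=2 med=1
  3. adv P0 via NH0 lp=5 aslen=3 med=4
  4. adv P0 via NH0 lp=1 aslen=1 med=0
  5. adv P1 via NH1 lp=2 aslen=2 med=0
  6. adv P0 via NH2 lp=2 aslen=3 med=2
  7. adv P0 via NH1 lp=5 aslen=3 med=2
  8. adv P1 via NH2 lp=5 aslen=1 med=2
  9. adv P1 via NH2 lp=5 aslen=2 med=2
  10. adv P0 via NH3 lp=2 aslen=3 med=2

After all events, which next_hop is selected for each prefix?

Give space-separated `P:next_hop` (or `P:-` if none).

Answer: P0:NH1 P1:NH2

Derivation:
Op 1: best P0=- P1=NH0
Op 2: best P0=NH2 P1=NH0
Op 3: best P0=NH0 P1=NH0
Op 4: best P0=NH2 P1=NH0
Op 5: best P0=NH2 P1=NH0
Op 6: best P0=NH2 P1=NH0
Op 7: best P0=NH1 P1=NH0
Op 8: best P0=NH1 P1=NH2
Op 9: best P0=NH1 P1=NH2
Op 10: best P0=NH1 P1=NH2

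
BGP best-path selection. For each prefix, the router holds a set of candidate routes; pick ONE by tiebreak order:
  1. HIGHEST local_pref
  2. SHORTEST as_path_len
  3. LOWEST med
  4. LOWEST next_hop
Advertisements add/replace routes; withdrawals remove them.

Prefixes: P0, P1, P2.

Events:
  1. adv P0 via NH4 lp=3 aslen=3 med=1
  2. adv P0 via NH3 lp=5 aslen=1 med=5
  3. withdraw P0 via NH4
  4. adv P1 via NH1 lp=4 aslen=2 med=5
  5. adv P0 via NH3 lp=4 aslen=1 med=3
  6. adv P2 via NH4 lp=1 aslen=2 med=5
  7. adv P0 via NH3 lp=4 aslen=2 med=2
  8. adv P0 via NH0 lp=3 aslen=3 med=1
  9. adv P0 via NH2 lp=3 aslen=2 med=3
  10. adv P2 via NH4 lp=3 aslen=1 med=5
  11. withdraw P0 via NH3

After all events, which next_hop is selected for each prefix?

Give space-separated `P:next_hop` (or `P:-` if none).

Answer: P0:NH2 P1:NH1 P2:NH4

Derivation:
Op 1: best P0=NH4 P1=- P2=-
Op 2: best P0=NH3 P1=- P2=-
Op 3: best P0=NH3 P1=- P2=-
Op 4: best P0=NH3 P1=NH1 P2=-
Op 5: best P0=NH3 P1=NH1 P2=-
Op 6: best P0=NH3 P1=NH1 P2=NH4
Op 7: best P0=NH3 P1=NH1 P2=NH4
Op 8: best P0=NH3 P1=NH1 P2=NH4
Op 9: best P0=NH3 P1=NH1 P2=NH4
Op 10: best P0=NH3 P1=NH1 P2=NH4
Op 11: best P0=NH2 P1=NH1 P2=NH4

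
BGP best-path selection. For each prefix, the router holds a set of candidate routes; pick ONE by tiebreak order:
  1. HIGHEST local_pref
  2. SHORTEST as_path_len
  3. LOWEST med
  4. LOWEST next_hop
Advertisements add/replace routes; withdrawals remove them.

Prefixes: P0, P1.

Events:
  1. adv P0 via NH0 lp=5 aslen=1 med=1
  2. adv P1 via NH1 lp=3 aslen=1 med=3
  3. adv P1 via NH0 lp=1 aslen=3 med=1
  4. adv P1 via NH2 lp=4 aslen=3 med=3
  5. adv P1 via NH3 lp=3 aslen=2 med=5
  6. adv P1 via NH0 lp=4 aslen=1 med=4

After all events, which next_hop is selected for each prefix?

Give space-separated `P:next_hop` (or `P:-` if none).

Op 1: best P0=NH0 P1=-
Op 2: best P0=NH0 P1=NH1
Op 3: best P0=NH0 P1=NH1
Op 4: best P0=NH0 P1=NH2
Op 5: best P0=NH0 P1=NH2
Op 6: best P0=NH0 P1=NH0

Answer: P0:NH0 P1:NH0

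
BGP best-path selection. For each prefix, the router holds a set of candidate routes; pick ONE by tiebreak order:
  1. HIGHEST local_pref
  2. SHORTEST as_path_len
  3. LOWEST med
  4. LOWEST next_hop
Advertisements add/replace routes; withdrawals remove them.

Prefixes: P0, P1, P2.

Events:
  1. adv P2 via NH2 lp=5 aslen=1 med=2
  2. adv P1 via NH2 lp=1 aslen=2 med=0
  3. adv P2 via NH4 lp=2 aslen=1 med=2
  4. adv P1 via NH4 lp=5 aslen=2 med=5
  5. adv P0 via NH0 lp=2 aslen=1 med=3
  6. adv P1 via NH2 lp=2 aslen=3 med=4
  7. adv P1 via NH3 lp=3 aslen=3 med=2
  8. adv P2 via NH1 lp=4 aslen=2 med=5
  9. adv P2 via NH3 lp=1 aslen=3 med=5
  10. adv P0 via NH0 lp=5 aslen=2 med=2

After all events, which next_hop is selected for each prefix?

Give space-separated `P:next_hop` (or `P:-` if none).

Answer: P0:NH0 P1:NH4 P2:NH2

Derivation:
Op 1: best P0=- P1=- P2=NH2
Op 2: best P0=- P1=NH2 P2=NH2
Op 3: best P0=- P1=NH2 P2=NH2
Op 4: best P0=- P1=NH4 P2=NH2
Op 5: best P0=NH0 P1=NH4 P2=NH2
Op 6: best P0=NH0 P1=NH4 P2=NH2
Op 7: best P0=NH0 P1=NH4 P2=NH2
Op 8: best P0=NH0 P1=NH4 P2=NH2
Op 9: best P0=NH0 P1=NH4 P2=NH2
Op 10: best P0=NH0 P1=NH4 P2=NH2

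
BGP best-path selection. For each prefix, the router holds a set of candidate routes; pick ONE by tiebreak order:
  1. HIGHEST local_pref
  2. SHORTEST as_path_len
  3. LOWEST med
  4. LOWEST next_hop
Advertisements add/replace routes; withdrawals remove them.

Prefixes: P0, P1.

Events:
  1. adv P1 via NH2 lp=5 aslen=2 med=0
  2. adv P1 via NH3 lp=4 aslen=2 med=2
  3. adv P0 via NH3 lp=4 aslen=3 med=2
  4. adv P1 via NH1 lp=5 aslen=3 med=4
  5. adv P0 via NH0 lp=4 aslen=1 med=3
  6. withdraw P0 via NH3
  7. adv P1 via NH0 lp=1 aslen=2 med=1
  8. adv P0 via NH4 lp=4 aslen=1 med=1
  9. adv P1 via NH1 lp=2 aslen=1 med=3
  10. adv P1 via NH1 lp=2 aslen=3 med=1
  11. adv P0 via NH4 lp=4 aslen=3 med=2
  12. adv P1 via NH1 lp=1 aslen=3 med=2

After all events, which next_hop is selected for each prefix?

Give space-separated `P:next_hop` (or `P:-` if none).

Answer: P0:NH0 P1:NH2

Derivation:
Op 1: best P0=- P1=NH2
Op 2: best P0=- P1=NH2
Op 3: best P0=NH3 P1=NH2
Op 4: best P0=NH3 P1=NH2
Op 5: best P0=NH0 P1=NH2
Op 6: best P0=NH0 P1=NH2
Op 7: best P0=NH0 P1=NH2
Op 8: best P0=NH4 P1=NH2
Op 9: best P0=NH4 P1=NH2
Op 10: best P0=NH4 P1=NH2
Op 11: best P0=NH0 P1=NH2
Op 12: best P0=NH0 P1=NH2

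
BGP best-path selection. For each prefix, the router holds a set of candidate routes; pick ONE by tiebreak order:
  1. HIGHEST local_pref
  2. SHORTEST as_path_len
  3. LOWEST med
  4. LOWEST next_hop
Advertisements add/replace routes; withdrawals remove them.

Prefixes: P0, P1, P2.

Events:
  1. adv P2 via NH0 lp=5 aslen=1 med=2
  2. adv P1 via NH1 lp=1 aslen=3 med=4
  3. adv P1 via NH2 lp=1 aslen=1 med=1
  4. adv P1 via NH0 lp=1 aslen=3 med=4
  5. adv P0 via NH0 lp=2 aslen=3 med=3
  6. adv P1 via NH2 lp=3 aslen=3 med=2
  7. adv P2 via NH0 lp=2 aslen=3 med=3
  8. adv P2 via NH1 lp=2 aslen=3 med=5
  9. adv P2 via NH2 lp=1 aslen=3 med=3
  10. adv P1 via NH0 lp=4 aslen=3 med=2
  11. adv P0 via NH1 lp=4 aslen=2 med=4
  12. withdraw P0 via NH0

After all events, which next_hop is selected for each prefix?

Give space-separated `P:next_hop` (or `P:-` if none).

Answer: P0:NH1 P1:NH0 P2:NH0

Derivation:
Op 1: best P0=- P1=- P2=NH0
Op 2: best P0=- P1=NH1 P2=NH0
Op 3: best P0=- P1=NH2 P2=NH0
Op 4: best P0=- P1=NH2 P2=NH0
Op 5: best P0=NH0 P1=NH2 P2=NH0
Op 6: best P0=NH0 P1=NH2 P2=NH0
Op 7: best P0=NH0 P1=NH2 P2=NH0
Op 8: best P0=NH0 P1=NH2 P2=NH0
Op 9: best P0=NH0 P1=NH2 P2=NH0
Op 10: best P0=NH0 P1=NH0 P2=NH0
Op 11: best P0=NH1 P1=NH0 P2=NH0
Op 12: best P0=NH1 P1=NH0 P2=NH0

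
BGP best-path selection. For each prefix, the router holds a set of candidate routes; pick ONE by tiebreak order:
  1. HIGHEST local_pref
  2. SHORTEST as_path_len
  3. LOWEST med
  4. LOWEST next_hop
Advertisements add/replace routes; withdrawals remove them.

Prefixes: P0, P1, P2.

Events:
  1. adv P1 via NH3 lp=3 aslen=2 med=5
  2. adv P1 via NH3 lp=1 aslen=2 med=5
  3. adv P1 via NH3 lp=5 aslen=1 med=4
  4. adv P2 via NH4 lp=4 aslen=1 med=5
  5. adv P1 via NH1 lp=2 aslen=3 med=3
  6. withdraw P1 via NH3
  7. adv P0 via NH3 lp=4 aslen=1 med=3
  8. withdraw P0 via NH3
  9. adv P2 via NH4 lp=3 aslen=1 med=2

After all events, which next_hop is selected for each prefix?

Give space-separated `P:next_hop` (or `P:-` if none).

Answer: P0:- P1:NH1 P2:NH4

Derivation:
Op 1: best P0=- P1=NH3 P2=-
Op 2: best P0=- P1=NH3 P2=-
Op 3: best P0=- P1=NH3 P2=-
Op 4: best P0=- P1=NH3 P2=NH4
Op 5: best P0=- P1=NH3 P2=NH4
Op 6: best P0=- P1=NH1 P2=NH4
Op 7: best P0=NH3 P1=NH1 P2=NH4
Op 8: best P0=- P1=NH1 P2=NH4
Op 9: best P0=- P1=NH1 P2=NH4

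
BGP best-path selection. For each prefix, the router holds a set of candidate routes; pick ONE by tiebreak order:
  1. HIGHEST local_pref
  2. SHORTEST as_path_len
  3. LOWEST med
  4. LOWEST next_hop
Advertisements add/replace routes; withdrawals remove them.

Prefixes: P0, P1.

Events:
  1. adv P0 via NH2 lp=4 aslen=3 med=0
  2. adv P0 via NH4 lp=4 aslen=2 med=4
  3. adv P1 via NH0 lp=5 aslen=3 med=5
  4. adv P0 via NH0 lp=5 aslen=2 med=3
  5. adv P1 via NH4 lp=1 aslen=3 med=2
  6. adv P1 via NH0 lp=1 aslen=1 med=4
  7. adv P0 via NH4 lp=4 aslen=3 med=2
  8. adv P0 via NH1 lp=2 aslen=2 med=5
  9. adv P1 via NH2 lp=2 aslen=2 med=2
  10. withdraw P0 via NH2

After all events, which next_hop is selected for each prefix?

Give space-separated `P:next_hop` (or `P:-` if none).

Answer: P0:NH0 P1:NH2

Derivation:
Op 1: best P0=NH2 P1=-
Op 2: best P0=NH4 P1=-
Op 3: best P0=NH4 P1=NH0
Op 4: best P0=NH0 P1=NH0
Op 5: best P0=NH0 P1=NH0
Op 6: best P0=NH0 P1=NH0
Op 7: best P0=NH0 P1=NH0
Op 8: best P0=NH0 P1=NH0
Op 9: best P0=NH0 P1=NH2
Op 10: best P0=NH0 P1=NH2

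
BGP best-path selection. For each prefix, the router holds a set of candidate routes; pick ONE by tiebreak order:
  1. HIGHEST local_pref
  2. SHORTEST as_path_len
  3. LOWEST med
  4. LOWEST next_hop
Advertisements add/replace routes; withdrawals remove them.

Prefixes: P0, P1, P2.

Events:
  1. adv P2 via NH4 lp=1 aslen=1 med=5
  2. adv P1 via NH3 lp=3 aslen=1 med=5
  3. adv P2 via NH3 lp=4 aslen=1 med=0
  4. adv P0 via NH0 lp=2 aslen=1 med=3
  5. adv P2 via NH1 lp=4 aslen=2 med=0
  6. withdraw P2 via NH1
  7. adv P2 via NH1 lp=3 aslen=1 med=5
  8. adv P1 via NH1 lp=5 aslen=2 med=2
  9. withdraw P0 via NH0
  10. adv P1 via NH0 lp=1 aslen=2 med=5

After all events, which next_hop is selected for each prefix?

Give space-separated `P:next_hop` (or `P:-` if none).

Op 1: best P0=- P1=- P2=NH4
Op 2: best P0=- P1=NH3 P2=NH4
Op 3: best P0=- P1=NH3 P2=NH3
Op 4: best P0=NH0 P1=NH3 P2=NH3
Op 5: best P0=NH0 P1=NH3 P2=NH3
Op 6: best P0=NH0 P1=NH3 P2=NH3
Op 7: best P0=NH0 P1=NH3 P2=NH3
Op 8: best P0=NH0 P1=NH1 P2=NH3
Op 9: best P0=- P1=NH1 P2=NH3
Op 10: best P0=- P1=NH1 P2=NH3

Answer: P0:- P1:NH1 P2:NH3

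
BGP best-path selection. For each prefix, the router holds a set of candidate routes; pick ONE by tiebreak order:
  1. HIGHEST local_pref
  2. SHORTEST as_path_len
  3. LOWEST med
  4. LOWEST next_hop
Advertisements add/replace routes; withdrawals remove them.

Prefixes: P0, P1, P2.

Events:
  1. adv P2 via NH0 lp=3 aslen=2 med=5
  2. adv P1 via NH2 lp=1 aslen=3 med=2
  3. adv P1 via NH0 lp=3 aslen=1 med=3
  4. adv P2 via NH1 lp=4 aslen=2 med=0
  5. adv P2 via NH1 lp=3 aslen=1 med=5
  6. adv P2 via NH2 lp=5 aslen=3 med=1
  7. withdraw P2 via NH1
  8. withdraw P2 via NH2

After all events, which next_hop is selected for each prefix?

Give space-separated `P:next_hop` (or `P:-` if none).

Answer: P0:- P1:NH0 P2:NH0

Derivation:
Op 1: best P0=- P1=- P2=NH0
Op 2: best P0=- P1=NH2 P2=NH0
Op 3: best P0=- P1=NH0 P2=NH0
Op 4: best P0=- P1=NH0 P2=NH1
Op 5: best P0=- P1=NH0 P2=NH1
Op 6: best P0=- P1=NH0 P2=NH2
Op 7: best P0=- P1=NH0 P2=NH2
Op 8: best P0=- P1=NH0 P2=NH0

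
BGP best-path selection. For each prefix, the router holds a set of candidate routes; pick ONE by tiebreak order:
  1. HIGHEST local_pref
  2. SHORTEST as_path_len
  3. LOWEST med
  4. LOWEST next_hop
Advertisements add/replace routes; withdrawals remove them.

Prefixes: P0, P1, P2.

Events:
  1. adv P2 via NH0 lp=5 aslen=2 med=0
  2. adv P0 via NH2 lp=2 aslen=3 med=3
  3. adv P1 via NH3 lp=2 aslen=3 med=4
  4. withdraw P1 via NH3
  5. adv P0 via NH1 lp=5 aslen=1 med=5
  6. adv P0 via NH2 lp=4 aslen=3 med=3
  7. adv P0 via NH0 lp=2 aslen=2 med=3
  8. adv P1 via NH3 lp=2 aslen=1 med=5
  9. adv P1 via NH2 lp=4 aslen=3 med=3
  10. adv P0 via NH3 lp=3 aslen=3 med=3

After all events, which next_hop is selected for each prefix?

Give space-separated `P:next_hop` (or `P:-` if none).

Op 1: best P0=- P1=- P2=NH0
Op 2: best P0=NH2 P1=- P2=NH0
Op 3: best P0=NH2 P1=NH3 P2=NH0
Op 4: best P0=NH2 P1=- P2=NH0
Op 5: best P0=NH1 P1=- P2=NH0
Op 6: best P0=NH1 P1=- P2=NH0
Op 7: best P0=NH1 P1=- P2=NH0
Op 8: best P0=NH1 P1=NH3 P2=NH0
Op 9: best P0=NH1 P1=NH2 P2=NH0
Op 10: best P0=NH1 P1=NH2 P2=NH0

Answer: P0:NH1 P1:NH2 P2:NH0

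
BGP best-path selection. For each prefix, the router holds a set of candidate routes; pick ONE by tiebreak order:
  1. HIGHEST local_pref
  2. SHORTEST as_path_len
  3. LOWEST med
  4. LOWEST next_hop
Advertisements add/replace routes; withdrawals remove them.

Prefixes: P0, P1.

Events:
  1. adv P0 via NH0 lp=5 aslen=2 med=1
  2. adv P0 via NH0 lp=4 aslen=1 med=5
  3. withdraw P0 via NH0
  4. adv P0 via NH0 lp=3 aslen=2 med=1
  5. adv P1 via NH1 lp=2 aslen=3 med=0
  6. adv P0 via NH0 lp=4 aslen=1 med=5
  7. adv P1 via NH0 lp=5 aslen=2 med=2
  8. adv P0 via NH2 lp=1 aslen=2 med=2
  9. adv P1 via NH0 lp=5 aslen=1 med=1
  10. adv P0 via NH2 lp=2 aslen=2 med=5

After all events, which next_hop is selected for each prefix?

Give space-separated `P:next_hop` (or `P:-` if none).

Op 1: best P0=NH0 P1=-
Op 2: best P0=NH0 P1=-
Op 3: best P0=- P1=-
Op 4: best P0=NH0 P1=-
Op 5: best P0=NH0 P1=NH1
Op 6: best P0=NH0 P1=NH1
Op 7: best P0=NH0 P1=NH0
Op 8: best P0=NH0 P1=NH0
Op 9: best P0=NH0 P1=NH0
Op 10: best P0=NH0 P1=NH0

Answer: P0:NH0 P1:NH0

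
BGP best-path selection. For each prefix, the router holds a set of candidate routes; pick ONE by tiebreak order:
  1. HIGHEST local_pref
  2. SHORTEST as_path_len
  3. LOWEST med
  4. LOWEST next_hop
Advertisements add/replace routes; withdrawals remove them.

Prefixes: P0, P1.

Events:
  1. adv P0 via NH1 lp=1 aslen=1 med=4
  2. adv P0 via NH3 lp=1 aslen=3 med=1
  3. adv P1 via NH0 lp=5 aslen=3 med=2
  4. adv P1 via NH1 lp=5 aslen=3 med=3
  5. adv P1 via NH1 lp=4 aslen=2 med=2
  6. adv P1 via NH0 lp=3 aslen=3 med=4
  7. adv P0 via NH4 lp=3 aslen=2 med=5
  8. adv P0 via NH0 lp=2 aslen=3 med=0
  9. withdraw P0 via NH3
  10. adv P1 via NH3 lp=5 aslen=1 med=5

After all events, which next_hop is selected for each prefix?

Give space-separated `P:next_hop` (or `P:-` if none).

Answer: P0:NH4 P1:NH3

Derivation:
Op 1: best P0=NH1 P1=-
Op 2: best P0=NH1 P1=-
Op 3: best P0=NH1 P1=NH0
Op 4: best P0=NH1 P1=NH0
Op 5: best P0=NH1 P1=NH0
Op 6: best P0=NH1 P1=NH1
Op 7: best P0=NH4 P1=NH1
Op 8: best P0=NH4 P1=NH1
Op 9: best P0=NH4 P1=NH1
Op 10: best P0=NH4 P1=NH3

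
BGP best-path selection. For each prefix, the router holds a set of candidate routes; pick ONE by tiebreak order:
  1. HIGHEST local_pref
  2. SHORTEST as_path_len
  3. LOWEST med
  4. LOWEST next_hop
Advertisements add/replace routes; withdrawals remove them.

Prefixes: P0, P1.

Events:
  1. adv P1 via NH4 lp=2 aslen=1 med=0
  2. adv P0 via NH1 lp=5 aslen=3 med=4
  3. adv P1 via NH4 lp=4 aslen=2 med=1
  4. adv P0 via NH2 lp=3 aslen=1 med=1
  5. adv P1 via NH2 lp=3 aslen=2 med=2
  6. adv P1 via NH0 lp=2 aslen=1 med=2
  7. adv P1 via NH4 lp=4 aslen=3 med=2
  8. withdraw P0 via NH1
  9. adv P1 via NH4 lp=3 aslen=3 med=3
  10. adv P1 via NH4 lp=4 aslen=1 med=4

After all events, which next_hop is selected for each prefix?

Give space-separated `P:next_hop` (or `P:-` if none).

Answer: P0:NH2 P1:NH4

Derivation:
Op 1: best P0=- P1=NH4
Op 2: best P0=NH1 P1=NH4
Op 3: best P0=NH1 P1=NH4
Op 4: best P0=NH1 P1=NH4
Op 5: best P0=NH1 P1=NH4
Op 6: best P0=NH1 P1=NH4
Op 7: best P0=NH1 P1=NH4
Op 8: best P0=NH2 P1=NH4
Op 9: best P0=NH2 P1=NH2
Op 10: best P0=NH2 P1=NH4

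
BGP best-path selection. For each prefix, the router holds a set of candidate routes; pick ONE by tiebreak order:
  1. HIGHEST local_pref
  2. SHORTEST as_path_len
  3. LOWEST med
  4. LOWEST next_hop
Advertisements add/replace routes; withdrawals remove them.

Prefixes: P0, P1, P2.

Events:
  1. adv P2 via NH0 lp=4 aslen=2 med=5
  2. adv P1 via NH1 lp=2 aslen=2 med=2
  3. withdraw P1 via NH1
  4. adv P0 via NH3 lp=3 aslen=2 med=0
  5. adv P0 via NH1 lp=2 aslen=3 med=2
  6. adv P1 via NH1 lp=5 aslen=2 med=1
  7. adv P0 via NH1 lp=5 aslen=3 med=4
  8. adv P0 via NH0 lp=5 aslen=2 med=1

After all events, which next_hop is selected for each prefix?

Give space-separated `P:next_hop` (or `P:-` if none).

Answer: P0:NH0 P1:NH1 P2:NH0

Derivation:
Op 1: best P0=- P1=- P2=NH0
Op 2: best P0=- P1=NH1 P2=NH0
Op 3: best P0=- P1=- P2=NH0
Op 4: best P0=NH3 P1=- P2=NH0
Op 5: best P0=NH3 P1=- P2=NH0
Op 6: best P0=NH3 P1=NH1 P2=NH0
Op 7: best P0=NH1 P1=NH1 P2=NH0
Op 8: best P0=NH0 P1=NH1 P2=NH0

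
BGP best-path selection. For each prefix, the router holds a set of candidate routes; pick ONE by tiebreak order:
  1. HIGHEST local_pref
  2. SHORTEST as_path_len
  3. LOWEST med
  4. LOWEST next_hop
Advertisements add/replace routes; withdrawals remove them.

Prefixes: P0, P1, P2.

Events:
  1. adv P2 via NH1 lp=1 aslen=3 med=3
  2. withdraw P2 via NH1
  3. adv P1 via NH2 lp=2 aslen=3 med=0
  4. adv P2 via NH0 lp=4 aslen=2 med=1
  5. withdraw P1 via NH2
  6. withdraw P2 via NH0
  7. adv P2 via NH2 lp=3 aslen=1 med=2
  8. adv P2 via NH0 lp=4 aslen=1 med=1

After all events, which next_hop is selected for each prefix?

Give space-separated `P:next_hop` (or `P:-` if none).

Op 1: best P0=- P1=- P2=NH1
Op 2: best P0=- P1=- P2=-
Op 3: best P0=- P1=NH2 P2=-
Op 4: best P0=- P1=NH2 P2=NH0
Op 5: best P0=- P1=- P2=NH0
Op 6: best P0=- P1=- P2=-
Op 7: best P0=- P1=- P2=NH2
Op 8: best P0=- P1=- P2=NH0

Answer: P0:- P1:- P2:NH0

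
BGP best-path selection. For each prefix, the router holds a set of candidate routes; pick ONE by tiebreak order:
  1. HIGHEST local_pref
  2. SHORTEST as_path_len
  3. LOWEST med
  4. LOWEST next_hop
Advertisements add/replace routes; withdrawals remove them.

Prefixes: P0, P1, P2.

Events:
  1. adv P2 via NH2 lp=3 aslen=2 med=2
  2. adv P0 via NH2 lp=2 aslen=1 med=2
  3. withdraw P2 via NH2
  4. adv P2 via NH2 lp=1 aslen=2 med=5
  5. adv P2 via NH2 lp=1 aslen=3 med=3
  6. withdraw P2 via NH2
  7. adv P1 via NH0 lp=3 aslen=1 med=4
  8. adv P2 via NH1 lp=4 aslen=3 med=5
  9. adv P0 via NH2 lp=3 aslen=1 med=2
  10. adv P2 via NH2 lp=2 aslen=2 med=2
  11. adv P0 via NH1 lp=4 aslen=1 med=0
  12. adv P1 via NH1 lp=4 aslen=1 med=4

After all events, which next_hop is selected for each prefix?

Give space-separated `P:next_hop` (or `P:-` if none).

Op 1: best P0=- P1=- P2=NH2
Op 2: best P0=NH2 P1=- P2=NH2
Op 3: best P0=NH2 P1=- P2=-
Op 4: best P0=NH2 P1=- P2=NH2
Op 5: best P0=NH2 P1=- P2=NH2
Op 6: best P0=NH2 P1=- P2=-
Op 7: best P0=NH2 P1=NH0 P2=-
Op 8: best P0=NH2 P1=NH0 P2=NH1
Op 9: best P0=NH2 P1=NH0 P2=NH1
Op 10: best P0=NH2 P1=NH0 P2=NH1
Op 11: best P0=NH1 P1=NH0 P2=NH1
Op 12: best P0=NH1 P1=NH1 P2=NH1

Answer: P0:NH1 P1:NH1 P2:NH1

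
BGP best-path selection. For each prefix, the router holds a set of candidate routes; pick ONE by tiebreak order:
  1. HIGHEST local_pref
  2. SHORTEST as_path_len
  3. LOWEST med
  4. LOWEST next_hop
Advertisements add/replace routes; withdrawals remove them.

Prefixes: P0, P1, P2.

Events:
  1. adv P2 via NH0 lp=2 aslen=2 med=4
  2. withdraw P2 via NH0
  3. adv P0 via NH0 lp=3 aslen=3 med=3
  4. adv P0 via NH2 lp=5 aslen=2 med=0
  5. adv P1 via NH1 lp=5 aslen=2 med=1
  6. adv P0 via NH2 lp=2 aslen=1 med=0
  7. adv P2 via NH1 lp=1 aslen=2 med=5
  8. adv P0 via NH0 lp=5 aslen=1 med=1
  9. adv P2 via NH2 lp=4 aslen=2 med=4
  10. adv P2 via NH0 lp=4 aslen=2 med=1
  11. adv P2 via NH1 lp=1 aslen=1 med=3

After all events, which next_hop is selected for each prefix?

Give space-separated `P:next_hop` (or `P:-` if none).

Op 1: best P0=- P1=- P2=NH0
Op 2: best P0=- P1=- P2=-
Op 3: best P0=NH0 P1=- P2=-
Op 4: best P0=NH2 P1=- P2=-
Op 5: best P0=NH2 P1=NH1 P2=-
Op 6: best P0=NH0 P1=NH1 P2=-
Op 7: best P0=NH0 P1=NH1 P2=NH1
Op 8: best P0=NH0 P1=NH1 P2=NH1
Op 9: best P0=NH0 P1=NH1 P2=NH2
Op 10: best P0=NH0 P1=NH1 P2=NH0
Op 11: best P0=NH0 P1=NH1 P2=NH0

Answer: P0:NH0 P1:NH1 P2:NH0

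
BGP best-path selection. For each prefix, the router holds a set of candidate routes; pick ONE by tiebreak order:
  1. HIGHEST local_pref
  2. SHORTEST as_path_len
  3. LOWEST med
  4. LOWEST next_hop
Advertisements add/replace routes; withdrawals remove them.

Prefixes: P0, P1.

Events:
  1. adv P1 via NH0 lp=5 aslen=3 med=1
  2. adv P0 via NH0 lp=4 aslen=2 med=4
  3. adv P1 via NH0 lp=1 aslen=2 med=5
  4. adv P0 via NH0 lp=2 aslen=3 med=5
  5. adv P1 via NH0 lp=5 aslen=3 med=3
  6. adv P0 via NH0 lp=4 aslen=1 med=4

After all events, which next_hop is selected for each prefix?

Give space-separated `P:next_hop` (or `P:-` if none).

Op 1: best P0=- P1=NH0
Op 2: best P0=NH0 P1=NH0
Op 3: best P0=NH0 P1=NH0
Op 4: best P0=NH0 P1=NH0
Op 5: best P0=NH0 P1=NH0
Op 6: best P0=NH0 P1=NH0

Answer: P0:NH0 P1:NH0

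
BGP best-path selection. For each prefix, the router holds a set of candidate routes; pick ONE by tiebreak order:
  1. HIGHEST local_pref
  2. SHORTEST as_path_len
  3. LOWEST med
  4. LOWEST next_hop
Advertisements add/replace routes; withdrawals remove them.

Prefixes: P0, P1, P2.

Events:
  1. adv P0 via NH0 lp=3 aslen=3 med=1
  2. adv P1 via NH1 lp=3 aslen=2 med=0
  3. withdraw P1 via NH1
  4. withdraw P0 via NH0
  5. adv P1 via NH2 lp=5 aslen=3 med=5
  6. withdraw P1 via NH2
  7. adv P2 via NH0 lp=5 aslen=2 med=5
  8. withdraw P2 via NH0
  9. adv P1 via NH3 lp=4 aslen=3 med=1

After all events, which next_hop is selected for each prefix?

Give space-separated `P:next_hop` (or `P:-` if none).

Op 1: best P0=NH0 P1=- P2=-
Op 2: best P0=NH0 P1=NH1 P2=-
Op 3: best P0=NH0 P1=- P2=-
Op 4: best P0=- P1=- P2=-
Op 5: best P0=- P1=NH2 P2=-
Op 6: best P0=- P1=- P2=-
Op 7: best P0=- P1=- P2=NH0
Op 8: best P0=- P1=- P2=-
Op 9: best P0=- P1=NH3 P2=-

Answer: P0:- P1:NH3 P2:-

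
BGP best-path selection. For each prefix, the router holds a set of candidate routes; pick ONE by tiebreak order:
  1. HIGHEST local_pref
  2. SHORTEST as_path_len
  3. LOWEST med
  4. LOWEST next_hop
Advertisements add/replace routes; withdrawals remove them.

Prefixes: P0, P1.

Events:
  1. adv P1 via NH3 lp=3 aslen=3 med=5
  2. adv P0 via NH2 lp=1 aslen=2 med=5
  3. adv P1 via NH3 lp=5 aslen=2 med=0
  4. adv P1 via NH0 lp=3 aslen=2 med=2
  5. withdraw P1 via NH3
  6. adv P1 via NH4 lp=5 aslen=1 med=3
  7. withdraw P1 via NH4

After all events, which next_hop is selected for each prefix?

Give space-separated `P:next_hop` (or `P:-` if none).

Answer: P0:NH2 P1:NH0

Derivation:
Op 1: best P0=- P1=NH3
Op 2: best P0=NH2 P1=NH3
Op 3: best P0=NH2 P1=NH3
Op 4: best P0=NH2 P1=NH3
Op 5: best P0=NH2 P1=NH0
Op 6: best P0=NH2 P1=NH4
Op 7: best P0=NH2 P1=NH0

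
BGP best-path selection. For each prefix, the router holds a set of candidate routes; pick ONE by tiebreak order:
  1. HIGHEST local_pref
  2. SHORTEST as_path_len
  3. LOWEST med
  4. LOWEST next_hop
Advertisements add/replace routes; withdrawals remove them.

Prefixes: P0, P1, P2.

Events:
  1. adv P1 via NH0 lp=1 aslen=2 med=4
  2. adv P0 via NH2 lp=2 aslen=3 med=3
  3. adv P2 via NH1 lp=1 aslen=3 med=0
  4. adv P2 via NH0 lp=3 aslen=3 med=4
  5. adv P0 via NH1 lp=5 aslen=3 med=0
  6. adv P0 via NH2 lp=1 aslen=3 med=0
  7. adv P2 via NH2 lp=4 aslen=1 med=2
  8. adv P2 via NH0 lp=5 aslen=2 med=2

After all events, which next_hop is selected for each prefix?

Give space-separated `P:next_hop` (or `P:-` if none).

Answer: P0:NH1 P1:NH0 P2:NH0

Derivation:
Op 1: best P0=- P1=NH0 P2=-
Op 2: best P0=NH2 P1=NH0 P2=-
Op 3: best P0=NH2 P1=NH0 P2=NH1
Op 4: best P0=NH2 P1=NH0 P2=NH0
Op 5: best P0=NH1 P1=NH0 P2=NH0
Op 6: best P0=NH1 P1=NH0 P2=NH0
Op 7: best P0=NH1 P1=NH0 P2=NH2
Op 8: best P0=NH1 P1=NH0 P2=NH0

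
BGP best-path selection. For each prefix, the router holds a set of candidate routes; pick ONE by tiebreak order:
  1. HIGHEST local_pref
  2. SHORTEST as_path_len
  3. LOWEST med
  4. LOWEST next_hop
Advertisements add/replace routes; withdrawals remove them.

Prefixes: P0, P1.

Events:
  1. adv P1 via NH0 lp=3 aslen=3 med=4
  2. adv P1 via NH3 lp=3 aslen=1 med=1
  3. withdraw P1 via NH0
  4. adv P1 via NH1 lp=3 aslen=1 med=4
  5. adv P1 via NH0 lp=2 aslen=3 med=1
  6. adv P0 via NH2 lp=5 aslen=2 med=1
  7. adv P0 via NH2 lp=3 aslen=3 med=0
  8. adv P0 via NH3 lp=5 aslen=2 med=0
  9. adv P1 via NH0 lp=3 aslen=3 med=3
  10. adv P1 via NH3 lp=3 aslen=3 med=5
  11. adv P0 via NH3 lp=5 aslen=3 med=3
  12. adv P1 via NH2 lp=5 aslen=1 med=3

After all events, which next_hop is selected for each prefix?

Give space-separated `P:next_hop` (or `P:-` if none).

Op 1: best P0=- P1=NH0
Op 2: best P0=- P1=NH3
Op 3: best P0=- P1=NH3
Op 4: best P0=- P1=NH3
Op 5: best P0=- P1=NH3
Op 6: best P0=NH2 P1=NH3
Op 7: best P0=NH2 P1=NH3
Op 8: best P0=NH3 P1=NH3
Op 9: best P0=NH3 P1=NH3
Op 10: best P0=NH3 P1=NH1
Op 11: best P0=NH3 P1=NH1
Op 12: best P0=NH3 P1=NH2

Answer: P0:NH3 P1:NH2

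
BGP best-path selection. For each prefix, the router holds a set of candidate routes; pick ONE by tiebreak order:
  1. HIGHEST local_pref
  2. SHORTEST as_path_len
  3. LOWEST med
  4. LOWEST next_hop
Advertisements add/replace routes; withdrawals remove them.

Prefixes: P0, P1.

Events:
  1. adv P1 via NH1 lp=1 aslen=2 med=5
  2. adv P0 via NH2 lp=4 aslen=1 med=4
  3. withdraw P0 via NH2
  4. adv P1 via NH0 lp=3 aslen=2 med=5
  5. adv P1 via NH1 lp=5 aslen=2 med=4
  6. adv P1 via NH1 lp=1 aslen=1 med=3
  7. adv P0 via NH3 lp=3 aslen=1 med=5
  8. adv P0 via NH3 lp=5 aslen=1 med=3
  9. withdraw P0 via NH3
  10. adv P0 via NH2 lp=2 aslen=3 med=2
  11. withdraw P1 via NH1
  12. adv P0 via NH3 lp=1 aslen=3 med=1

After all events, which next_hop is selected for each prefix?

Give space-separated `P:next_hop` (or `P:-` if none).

Op 1: best P0=- P1=NH1
Op 2: best P0=NH2 P1=NH1
Op 3: best P0=- P1=NH1
Op 4: best P0=- P1=NH0
Op 5: best P0=- P1=NH1
Op 6: best P0=- P1=NH0
Op 7: best P0=NH3 P1=NH0
Op 8: best P0=NH3 P1=NH0
Op 9: best P0=- P1=NH0
Op 10: best P0=NH2 P1=NH0
Op 11: best P0=NH2 P1=NH0
Op 12: best P0=NH2 P1=NH0

Answer: P0:NH2 P1:NH0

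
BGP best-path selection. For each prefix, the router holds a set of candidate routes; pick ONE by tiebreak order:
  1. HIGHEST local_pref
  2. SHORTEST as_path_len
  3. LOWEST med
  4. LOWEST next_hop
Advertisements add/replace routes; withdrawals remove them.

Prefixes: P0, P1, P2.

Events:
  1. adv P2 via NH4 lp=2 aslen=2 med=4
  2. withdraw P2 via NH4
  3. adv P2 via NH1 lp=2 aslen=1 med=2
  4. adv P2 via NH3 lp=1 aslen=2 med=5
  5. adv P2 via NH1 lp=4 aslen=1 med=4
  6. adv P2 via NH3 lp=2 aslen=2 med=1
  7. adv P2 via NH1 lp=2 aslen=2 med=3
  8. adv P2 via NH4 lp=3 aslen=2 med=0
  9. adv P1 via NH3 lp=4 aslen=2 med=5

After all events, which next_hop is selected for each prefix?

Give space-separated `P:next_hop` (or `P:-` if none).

Answer: P0:- P1:NH3 P2:NH4

Derivation:
Op 1: best P0=- P1=- P2=NH4
Op 2: best P0=- P1=- P2=-
Op 3: best P0=- P1=- P2=NH1
Op 4: best P0=- P1=- P2=NH1
Op 5: best P0=- P1=- P2=NH1
Op 6: best P0=- P1=- P2=NH1
Op 7: best P0=- P1=- P2=NH3
Op 8: best P0=- P1=- P2=NH4
Op 9: best P0=- P1=NH3 P2=NH4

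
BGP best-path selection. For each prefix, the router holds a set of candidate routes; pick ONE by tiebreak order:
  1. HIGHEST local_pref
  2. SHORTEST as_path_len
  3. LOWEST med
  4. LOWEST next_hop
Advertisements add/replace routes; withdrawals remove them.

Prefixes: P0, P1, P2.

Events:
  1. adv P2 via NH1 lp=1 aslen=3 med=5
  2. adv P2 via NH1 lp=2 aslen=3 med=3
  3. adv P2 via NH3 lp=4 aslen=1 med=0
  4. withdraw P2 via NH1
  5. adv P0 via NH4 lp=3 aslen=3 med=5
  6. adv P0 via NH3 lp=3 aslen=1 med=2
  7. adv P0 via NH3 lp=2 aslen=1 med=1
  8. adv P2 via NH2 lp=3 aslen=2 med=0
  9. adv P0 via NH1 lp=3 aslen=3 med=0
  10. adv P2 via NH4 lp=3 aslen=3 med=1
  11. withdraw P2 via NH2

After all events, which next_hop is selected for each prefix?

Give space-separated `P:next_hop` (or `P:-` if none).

Op 1: best P0=- P1=- P2=NH1
Op 2: best P0=- P1=- P2=NH1
Op 3: best P0=- P1=- P2=NH3
Op 4: best P0=- P1=- P2=NH3
Op 5: best P0=NH4 P1=- P2=NH3
Op 6: best P0=NH3 P1=- P2=NH3
Op 7: best P0=NH4 P1=- P2=NH3
Op 8: best P0=NH4 P1=- P2=NH3
Op 9: best P0=NH1 P1=- P2=NH3
Op 10: best P0=NH1 P1=- P2=NH3
Op 11: best P0=NH1 P1=- P2=NH3

Answer: P0:NH1 P1:- P2:NH3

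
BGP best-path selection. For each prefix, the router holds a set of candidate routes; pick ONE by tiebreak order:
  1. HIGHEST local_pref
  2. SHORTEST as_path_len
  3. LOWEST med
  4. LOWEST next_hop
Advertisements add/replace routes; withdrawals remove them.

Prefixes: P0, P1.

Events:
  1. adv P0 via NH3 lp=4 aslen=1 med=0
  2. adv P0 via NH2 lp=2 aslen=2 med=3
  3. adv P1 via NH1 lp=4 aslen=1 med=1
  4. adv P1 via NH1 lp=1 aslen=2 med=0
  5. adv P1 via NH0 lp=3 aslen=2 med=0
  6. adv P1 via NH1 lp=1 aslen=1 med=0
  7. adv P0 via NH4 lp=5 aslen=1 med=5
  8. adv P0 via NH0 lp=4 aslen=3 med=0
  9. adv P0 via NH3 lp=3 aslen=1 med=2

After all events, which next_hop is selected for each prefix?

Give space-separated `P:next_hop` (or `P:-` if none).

Answer: P0:NH4 P1:NH0

Derivation:
Op 1: best P0=NH3 P1=-
Op 2: best P0=NH3 P1=-
Op 3: best P0=NH3 P1=NH1
Op 4: best P0=NH3 P1=NH1
Op 5: best P0=NH3 P1=NH0
Op 6: best P0=NH3 P1=NH0
Op 7: best P0=NH4 P1=NH0
Op 8: best P0=NH4 P1=NH0
Op 9: best P0=NH4 P1=NH0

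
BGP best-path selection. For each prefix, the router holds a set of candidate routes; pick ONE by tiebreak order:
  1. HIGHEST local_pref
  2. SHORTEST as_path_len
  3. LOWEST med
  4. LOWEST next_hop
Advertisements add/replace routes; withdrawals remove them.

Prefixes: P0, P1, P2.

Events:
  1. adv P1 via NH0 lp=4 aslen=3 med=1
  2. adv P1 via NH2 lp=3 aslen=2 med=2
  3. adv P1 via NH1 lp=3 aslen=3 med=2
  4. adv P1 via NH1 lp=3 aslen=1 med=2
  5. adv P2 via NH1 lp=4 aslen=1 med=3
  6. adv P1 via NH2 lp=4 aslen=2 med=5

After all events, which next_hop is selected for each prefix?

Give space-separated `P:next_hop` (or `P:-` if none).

Op 1: best P0=- P1=NH0 P2=-
Op 2: best P0=- P1=NH0 P2=-
Op 3: best P0=- P1=NH0 P2=-
Op 4: best P0=- P1=NH0 P2=-
Op 5: best P0=- P1=NH0 P2=NH1
Op 6: best P0=- P1=NH2 P2=NH1

Answer: P0:- P1:NH2 P2:NH1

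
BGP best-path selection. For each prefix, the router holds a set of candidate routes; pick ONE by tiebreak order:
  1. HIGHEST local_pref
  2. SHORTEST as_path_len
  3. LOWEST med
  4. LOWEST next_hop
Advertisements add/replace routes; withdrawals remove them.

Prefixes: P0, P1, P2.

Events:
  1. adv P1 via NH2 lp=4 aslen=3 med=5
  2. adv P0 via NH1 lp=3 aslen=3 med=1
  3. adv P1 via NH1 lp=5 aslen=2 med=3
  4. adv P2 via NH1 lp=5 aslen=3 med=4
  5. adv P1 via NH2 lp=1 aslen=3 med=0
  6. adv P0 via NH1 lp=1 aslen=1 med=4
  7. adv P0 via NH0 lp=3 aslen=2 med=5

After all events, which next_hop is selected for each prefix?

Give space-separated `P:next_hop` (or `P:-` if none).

Answer: P0:NH0 P1:NH1 P2:NH1

Derivation:
Op 1: best P0=- P1=NH2 P2=-
Op 2: best P0=NH1 P1=NH2 P2=-
Op 3: best P0=NH1 P1=NH1 P2=-
Op 4: best P0=NH1 P1=NH1 P2=NH1
Op 5: best P0=NH1 P1=NH1 P2=NH1
Op 6: best P0=NH1 P1=NH1 P2=NH1
Op 7: best P0=NH0 P1=NH1 P2=NH1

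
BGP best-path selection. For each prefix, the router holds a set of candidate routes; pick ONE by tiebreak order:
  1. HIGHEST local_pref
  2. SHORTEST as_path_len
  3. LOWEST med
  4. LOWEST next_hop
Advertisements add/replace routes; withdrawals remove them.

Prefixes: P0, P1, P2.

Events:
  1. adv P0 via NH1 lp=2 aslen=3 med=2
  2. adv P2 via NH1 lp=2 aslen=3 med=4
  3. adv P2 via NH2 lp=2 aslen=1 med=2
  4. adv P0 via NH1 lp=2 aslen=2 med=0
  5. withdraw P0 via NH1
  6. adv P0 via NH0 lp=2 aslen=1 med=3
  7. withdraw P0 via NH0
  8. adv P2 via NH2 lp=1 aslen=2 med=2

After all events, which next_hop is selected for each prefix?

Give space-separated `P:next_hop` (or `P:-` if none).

Op 1: best P0=NH1 P1=- P2=-
Op 2: best P0=NH1 P1=- P2=NH1
Op 3: best P0=NH1 P1=- P2=NH2
Op 4: best P0=NH1 P1=- P2=NH2
Op 5: best P0=- P1=- P2=NH2
Op 6: best P0=NH0 P1=- P2=NH2
Op 7: best P0=- P1=- P2=NH2
Op 8: best P0=- P1=- P2=NH1

Answer: P0:- P1:- P2:NH1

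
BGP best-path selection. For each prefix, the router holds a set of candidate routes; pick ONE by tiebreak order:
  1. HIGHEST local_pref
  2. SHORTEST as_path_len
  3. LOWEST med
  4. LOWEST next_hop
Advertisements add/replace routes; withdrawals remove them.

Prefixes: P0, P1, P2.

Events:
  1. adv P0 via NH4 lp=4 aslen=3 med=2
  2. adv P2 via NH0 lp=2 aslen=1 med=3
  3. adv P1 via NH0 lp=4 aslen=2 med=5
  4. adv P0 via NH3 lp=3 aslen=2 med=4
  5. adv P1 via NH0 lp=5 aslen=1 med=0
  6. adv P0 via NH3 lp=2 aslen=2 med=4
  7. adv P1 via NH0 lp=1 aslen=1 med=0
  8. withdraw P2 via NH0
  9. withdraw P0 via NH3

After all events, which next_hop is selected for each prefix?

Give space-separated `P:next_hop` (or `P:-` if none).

Op 1: best P0=NH4 P1=- P2=-
Op 2: best P0=NH4 P1=- P2=NH0
Op 3: best P0=NH4 P1=NH0 P2=NH0
Op 4: best P0=NH4 P1=NH0 P2=NH0
Op 5: best P0=NH4 P1=NH0 P2=NH0
Op 6: best P0=NH4 P1=NH0 P2=NH0
Op 7: best P0=NH4 P1=NH0 P2=NH0
Op 8: best P0=NH4 P1=NH0 P2=-
Op 9: best P0=NH4 P1=NH0 P2=-

Answer: P0:NH4 P1:NH0 P2:-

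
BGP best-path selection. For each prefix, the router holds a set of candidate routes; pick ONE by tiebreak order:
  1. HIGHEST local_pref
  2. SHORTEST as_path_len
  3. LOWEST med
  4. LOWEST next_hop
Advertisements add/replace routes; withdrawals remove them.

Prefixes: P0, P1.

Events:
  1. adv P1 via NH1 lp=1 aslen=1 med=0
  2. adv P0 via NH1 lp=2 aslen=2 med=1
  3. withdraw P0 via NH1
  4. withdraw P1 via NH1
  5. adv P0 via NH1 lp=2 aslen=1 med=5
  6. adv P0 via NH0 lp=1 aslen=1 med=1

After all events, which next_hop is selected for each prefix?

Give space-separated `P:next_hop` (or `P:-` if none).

Answer: P0:NH1 P1:-

Derivation:
Op 1: best P0=- P1=NH1
Op 2: best P0=NH1 P1=NH1
Op 3: best P0=- P1=NH1
Op 4: best P0=- P1=-
Op 5: best P0=NH1 P1=-
Op 6: best P0=NH1 P1=-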